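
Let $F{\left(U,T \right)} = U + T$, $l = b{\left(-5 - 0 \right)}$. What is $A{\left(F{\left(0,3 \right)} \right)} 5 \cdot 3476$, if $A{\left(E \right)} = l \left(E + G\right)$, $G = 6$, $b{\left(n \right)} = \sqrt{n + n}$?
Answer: $156420 i \sqrt{10} \approx 4.9464 \cdot 10^{5} i$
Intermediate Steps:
$b{\left(n \right)} = \sqrt{2} \sqrt{n}$ ($b{\left(n \right)} = \sqrt{2 n} = \sqrt{2} \sqrt{n}$)
$l = i \sqrt{10}$ ($l = \sqrt{2} \sqrt{-5 - 0} = \sqrt{2} \sqrt{-5 + 0} = \sqrt{2} \sqrt{-5} = \sqrt{2} i \sqrt{5} = i \sqrt{10} \approx 3.1623 i$)
$F{\left(U,T \right)} = T + U$
$A{\left(E \right)} = i \sqrt{10} \left(6 + E\right)$ ($A{\left(E \right)} = i \sqrt{10} \left(E + 6\right) = i \sqrt{10} \left(6 + E\right)$)
$A{\left(F{\left(0,3 \right)} \right)} 5 \cdot 3476 = i \sqrt{10} \left(6 + \left(3 + 0\right)\right) 5 \cdot 3476 = i \sqrt{10} \left(6 + 3\right) 5 \cdot 3476 = i \sqrt{10} \cdot 9 \cdot 5 \cdot 3476 = 9 i \sqrt{10} \cdot 5 \cdot 3476 = 45 i \sqrt{10} \cdot 3476 = 156420 i \sqrt{10}$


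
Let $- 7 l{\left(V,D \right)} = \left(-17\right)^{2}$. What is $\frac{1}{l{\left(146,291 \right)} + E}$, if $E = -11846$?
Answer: $- \frac{7}{83211} \approx -8.4123 \cdot 10^{-5}$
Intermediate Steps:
$l{\left(V,D \right)} = - \frac{289}{7}$ ($l{\left(V,D \right)} = - \frac{\left(-17\right)^{2}}{7} = \left(- \frac{1}{7}\right) 289 = - \frac{289}{7}$)
$\frac{1}{l{\left(146,291 \right)} + E} = \frac{1}{- \frac{289}{7} - 11846} = \frac{1}{- \frac{83211}{7}} = - \frac{7}{83211}$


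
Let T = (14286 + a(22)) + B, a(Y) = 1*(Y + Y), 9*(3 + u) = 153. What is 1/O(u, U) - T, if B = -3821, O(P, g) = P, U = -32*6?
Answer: -147125/14 ≈ -10509.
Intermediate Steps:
u = 14 (u = -3 + (⅑)*153 = -3 + 17 = 14)
U = -192
a(Y) = 2*Y (a(Y) = 1*(2*Y) = 2*Y)
T = 10509 (T = (14286 + 2*22) - 3821 = (14286 + 44) - 3821 = 14330 - 3821 = 10509)
1/O(u, U) - T = 1/14 - 1*10509 = 1/14 - 10509 = -147125/14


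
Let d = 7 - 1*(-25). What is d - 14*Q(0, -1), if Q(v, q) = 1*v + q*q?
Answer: 18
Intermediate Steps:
Q(v, q) = v + q²
d = 32 (d = 7 + 25 = 32)
d - 14*Q(0, -1) = 32 - 14*(0 + (-1)²) = 32 - 14*(0 + 1) = 32 - 14*1 = 32 - 14 = 18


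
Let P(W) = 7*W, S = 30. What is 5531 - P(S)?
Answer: 5321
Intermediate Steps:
5531 - P(S) = 5531 - 7*30 = 5531 - 1*210 = 5531 - 210 = 5321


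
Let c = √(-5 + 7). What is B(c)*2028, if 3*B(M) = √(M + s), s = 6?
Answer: 676*√(6 + √2) ≈ 1840.7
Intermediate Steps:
c = √2 ≈ 1.4142
B(M) = √(6 + M)/3 (B(M) = √(M + 6)/3 = √(6 + M)/3)
B(c)*2028 = (√(6 + √2)/3)*2028 = 676*√(6 + √2)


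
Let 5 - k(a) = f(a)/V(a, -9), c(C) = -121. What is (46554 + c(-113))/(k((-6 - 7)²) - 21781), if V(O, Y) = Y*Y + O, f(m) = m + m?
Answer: -5804125/2722169 ≈ -2.1322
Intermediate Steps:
f(m) = 2*m
V(O, Y) = O + Y² (V(O, Y) = Y² + O = O + Y²)
k(a) = 5 - 2*a/(81 + a) (k(a) = 5 - 2*a/(a + (-9)²) = 5 - 2*a/(a + 81) = 5 - 2*a/(81 + a))
(46554 + c(-113))/(k((-6 - 7)²) - 21781) = (46554 - 121)/(3*(135 + (-6 - 7)²)/(81 + (-6 - 7)²) - 21781) = 46433/(3*(135 + (-13)²)/(81 + (-13)²) - 21781) = 46433/(3*(135 + 169)/(81 + 169) - 21781) = 46433/(3*304/250 - 21781) = 46433/(3*(1/250)*304 - 21781) = 46433/(456/125 - 21781) = 46433/(-2722169/125) = 46433*(-125/2722169) = -5804125/2722169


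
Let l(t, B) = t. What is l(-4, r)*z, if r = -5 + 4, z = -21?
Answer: 84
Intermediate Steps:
r = -1
l(-4, r)*z = -4*(-21) = 84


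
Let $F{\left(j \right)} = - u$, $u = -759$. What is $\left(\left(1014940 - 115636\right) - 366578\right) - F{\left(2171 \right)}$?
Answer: $531967$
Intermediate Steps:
$F{\left(j \right)} = 759$ ($F{\left(j \right)} = \left(-1\right) \left(-759\right) = 759$)
$\left(\left(1014940 - 115636\right) - 366578\right) - F{\left(2171 \right)} = \left(\left(1014940 - 115636\right) - 366578\right) - 759 = \left(899304 - 366578\right) - 759 = 532726 - 759 = 531967$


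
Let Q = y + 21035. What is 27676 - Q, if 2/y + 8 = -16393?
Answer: 108919043/16401 ≈ 6641.0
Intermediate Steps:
y = -2/16401 (y = 2/(-8 - 16393) = 2/(-16401) = 2*(-1/16401) = -2/16401 ≈ -0.00012194)
Q = 344995033/16401 (Q = -2/16401 + 21035 = 344995033/16401 ≈ 21035.)
27676 - Q = 27676 - 1*344995033/16401 = 27676 - 344995033/16401 = 108919043/16401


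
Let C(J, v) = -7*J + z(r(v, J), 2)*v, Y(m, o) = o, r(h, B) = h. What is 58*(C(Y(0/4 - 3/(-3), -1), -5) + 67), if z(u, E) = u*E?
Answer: 7192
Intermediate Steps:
z(u, E) = E*u
C(J, v) = -7*J + 2*v**2 (C(J, v) = -7*J + (2*v)*v = -7*J + 2*v**2)
58*(C(Y(0/4 - 3/(-3), -1), -5) + 67) = 58*((-7*(-1) + 2*(-5)**2) + 67) = 58*((7 + 2*25) + 67) = 58*((7 + 50) + 67) = 58*(57 + 67) = 58*124 = 7192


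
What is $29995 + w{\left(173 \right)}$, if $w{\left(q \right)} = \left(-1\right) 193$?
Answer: $29802$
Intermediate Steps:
$w{\left(q \right)} = -193$
$29995 + w{\left(173 \right)} = 29995 - 193 = 29802$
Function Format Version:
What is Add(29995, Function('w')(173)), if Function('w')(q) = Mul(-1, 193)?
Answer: 29802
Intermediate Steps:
Function('w')(q) = -193
Add(29995, Function('w')(173)) = Add(29995, -193) = 29802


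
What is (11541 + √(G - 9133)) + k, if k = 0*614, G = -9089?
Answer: 11541 + I*√18222 ≈ 11541.0 + 134.99*I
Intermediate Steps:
k = 0
(11541 + √(G - 9133)) + k = (11541 + √(-9089 - 9133)) + 0 = (11541 + √(-18222)) + 0 = (11541 + I*√18222) + 0 = 11541 + I*√18222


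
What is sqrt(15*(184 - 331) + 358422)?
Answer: sqrt(356217) ≈ 596.84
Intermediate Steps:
sqrt(15*(184 - 331) + 358422) = sqrt(15*(-147) + 358422) = sqrt(-2205 + 358422) = sqrt(356217)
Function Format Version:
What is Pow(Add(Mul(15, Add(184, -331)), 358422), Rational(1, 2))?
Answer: Pow(356217, Rational(1, 2)) ≈ 596.84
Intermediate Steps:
Pow(Add(Mul(15, Add(184, -331)), 358422), Rational(1, 2)) = Pow(Add(Mul(15, -147), 358422), Rational(1, 2)) = Pow(Add(-2205, 358422), Rational(1, 2)) = Pow(356217, Rational(1, 2))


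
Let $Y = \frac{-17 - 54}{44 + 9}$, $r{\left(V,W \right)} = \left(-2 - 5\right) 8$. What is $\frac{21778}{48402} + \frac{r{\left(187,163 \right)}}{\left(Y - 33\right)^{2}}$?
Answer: $\frac{576103741}{1431489150} \approx 0.40245$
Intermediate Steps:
$r{\left(V,W \right)} = -56$ ($r{\left(V,W \right)} = \left(-7\right) 8 = -56$)
$Y = - \frac{71}{53} \approx -1.3396$
$\frac{21778}{48402} + \frac{r{\left(187,163 \right)}}{\left(Y - 33\right)^{2}} = \frac{21778}{48402} - \frac{56}{\left(- \frac{71}{53} - 33\right)^{2}} = 21778 \cdot \frac{1}{48402} - \frac{56}{\left(- \frac{1820}{53}\right)^{2}} = \frac{10889}{24201} - \frac{56}{\frac{3312400}{2809}} = \frac{10889}{24201} - \frac{2809}{59150} = \frac{576103741}{1431489150}$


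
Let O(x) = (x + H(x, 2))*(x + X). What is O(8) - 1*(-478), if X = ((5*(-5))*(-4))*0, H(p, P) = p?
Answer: 606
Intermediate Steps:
X = 0 (X = -25*(-4)*0 = 100*0 = 0)
O(x) = 2*x² (O(x) = (x + x)*(x + 0) = (2*x)*x = 2*x²)
O(8) - 1*(-478) = 2*8² - 1*(-478) = 2*64 + 478 = 128 + 478 = 606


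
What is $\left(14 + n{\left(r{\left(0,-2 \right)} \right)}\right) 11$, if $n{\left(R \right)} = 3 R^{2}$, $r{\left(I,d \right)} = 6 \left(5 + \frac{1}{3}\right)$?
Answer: $33946$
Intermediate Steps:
$r{\left(I,d \right)} = 32$ ($r{\left(I,d \right)} = 6 \left(5 + \frac{1}{3}\right) = 6 \cdot \frac{16}{3} = 32$)
$\left(14 + n{\left(r{\left(0,-2 \right)} \right)}\right) 11 = \left(14 + 3 \cdot 32^{2}\right) 11 = \left(14 + 3 \cdot 1024\right) 11 = \left(14 + 3072\right) 11 = 3086 \cdot 11 = 33946$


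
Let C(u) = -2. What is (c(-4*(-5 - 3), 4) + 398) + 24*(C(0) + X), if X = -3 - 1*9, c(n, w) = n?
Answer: 94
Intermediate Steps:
X = -12 (X = -3 - 9 = -12)
(c(-4*(-5 - 3), 4) + 398) + 24*(C(0) + X) = (-4*(-5 - 3) + 398) + 24*(-2 - 12) = (-4*(-8) + 398) + 24*(-14) = (32 + 398) - 336 = 430 - 336 = 94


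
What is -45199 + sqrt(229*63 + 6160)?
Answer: -45199 + sqrt(20587) ≈ -45056.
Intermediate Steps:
-45199 + sqrt(229*63 + 6160) = -45199 + sqrt(14427 + 6160) = -45199 + sqrt(20587)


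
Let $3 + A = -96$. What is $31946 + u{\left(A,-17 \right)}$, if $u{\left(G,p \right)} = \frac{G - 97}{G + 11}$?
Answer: $\frac{702861}{22} \approx 31948.0$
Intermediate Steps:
$A = -99$ ($A = -3 - 96 = -99$)
$u{\left(G,p \right)} = \frac{-97 + G}{11 + G}$
$31946 + u{\left(A,-17 \right)} = 31946 + \frac{-97 - 99}{11 - 99} = 31946 + \frac{1}{-88} \left(-196\right) = 31946 - - \frac{49}{22} = 31946 + \frac{49}{22} = \frac{702861}{22}$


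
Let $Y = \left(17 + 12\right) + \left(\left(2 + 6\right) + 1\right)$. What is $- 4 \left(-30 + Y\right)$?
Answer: $-32$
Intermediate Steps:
$Y = 38$ ($Y = 29 + \left(8 + 1\right) = 29 + 9 = 38$)
$- 4 \left(-30 + Y\right) = - 4 \left(-30 + 38\right) = \left(-4\right) 8 = -32$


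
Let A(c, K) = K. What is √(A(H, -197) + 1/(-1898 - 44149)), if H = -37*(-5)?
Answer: 2*I*√104426077305/46047 ≈ 14.036*I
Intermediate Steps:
H = 185
√(A(H, -197) + 1/(-1898 - 44149)) = √(-197 + 1/(-1898 - 44149)) = √(-197 + 1/(-46047)) = √(-197 - 1/46047) = √(-9071260/46047) = 2*I*√104426077305/46047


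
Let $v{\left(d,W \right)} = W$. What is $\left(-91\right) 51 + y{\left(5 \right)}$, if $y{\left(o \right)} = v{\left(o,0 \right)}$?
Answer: $-4641$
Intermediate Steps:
$y{\left(o \right)} = 0$
$\left(-91\right) 51 + y{\left(5 \right)} = \left(-91\right) 51 + 0 = -4641 + 0 = -4641$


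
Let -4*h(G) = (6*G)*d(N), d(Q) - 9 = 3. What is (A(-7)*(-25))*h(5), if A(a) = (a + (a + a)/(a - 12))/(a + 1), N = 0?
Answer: 44625/19 ≈ 2348.7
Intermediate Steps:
d(Q) = 12 (d(Q) = 9 + 3 = 12)
A(a) = (a + 2*a/(-12 + a))/(1 + a) (A(a) = (a + (2*a)/(-12 + a))/(1 + a) = (a + 2*a/(-12 + a))/(1 + a))
h(G) = -18*G (h(G) = -6*G*12/4 = -18*G)
(A(-7)*(-25))*h(5) = (-7*(-10 - 7)/(-12 + (-7)**2 - 11*(-7))*(-25))*(-18*5) = (-7*(-17)/(-12 + 49 + 77)*(-25))*(-90) = (-7*(-17)/114*(-25))*(-90) = (-7*1/114*(-17)*(-25))*(-90) = ((119/114)*(-25))*(-90) = -2975/114*(-90) = 44625/19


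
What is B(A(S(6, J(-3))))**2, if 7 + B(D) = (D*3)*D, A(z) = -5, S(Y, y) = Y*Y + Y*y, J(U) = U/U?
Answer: 4624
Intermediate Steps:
J(U) = 1
S(Y, y) = Y**2 + Y*y
B(D) = -7 + 3*D**2 (B(D) = -7 + (D*3)*D = -7 + (3*D)*D = -7 + 3*D**2)
B(A(S(6, J(-3))))**2 = (-7 + 3*(-5)**2)**2 = (-7 + 3*25)**2 = (-7 + 75)**2 = 68**2 = 4624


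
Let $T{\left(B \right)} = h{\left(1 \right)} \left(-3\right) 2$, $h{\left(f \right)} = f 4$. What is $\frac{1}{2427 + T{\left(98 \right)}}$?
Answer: $\frac{1}{2403} \approx 0.00041615$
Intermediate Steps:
$h{\left(f \right)} = 4 f$
$T{\left(B \right)} = -24$ ($T{\left(B \right)} = 4 \cdot 1 \left(-3\right) 2 = 4 \left(-3\right) 2 = \left(-12\right) 2 = -24$)
$\frac{1}{2427 + T{\left(98 \right)}} = \frac{1}{2427 - 24} = \frac{1}{2403}$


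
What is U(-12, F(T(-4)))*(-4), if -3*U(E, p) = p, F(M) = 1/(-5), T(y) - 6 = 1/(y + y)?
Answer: -4/15 ≈ -0.26667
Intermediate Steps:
T(y) = 6 + 1/(2*y) (T(y) = 6 + 1/(y + y) = 6 + 1/(2*y))
F(M) = -⅕
U(E, p) = -p/3
U(-12, F(T(-4)))*(-4) = -⅓*(-⅕)*(-4) = (1/15)*(-4) = -4/15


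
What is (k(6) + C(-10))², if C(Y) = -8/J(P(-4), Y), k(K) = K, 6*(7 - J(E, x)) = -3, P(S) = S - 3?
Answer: 5476/225 ≈ 24.338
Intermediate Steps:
P(S) = -3 + S
J(E, x) = 15/2 (J(E, x) = 7 - ⅙*(-3) = 7 + ½ = 15/2)
C(Y) = -16/15 (C(Y) = -8/15/2 = -8*2/15 = -16/15)
(k(6) + C(-10))² = (6 - 16/15)² = (74/15)² = 5476/225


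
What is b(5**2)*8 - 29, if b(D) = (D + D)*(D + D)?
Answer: 19971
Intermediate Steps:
b(D) = 4*D**2 (b(D) = (2*D)*(2*D) = 4*D**2)
b(5**2)*8 - 29 = (4*(5**2)**2)*8 - 29 = (4*25**2)*8 - 29 = (4*625)*8 - 29 = 2500*8 - 29 = 20000 - 29 = 19971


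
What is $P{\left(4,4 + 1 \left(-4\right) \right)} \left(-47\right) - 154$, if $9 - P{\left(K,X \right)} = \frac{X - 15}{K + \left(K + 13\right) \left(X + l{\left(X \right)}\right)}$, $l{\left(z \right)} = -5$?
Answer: $- \frac{15344}{27} \approx -568.3$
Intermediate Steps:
$P{\left(K,X \right)} = 9 - \frac{-15 + X}{K + \left(-5 + X\right) \left(13 + K\right)}$ ($P{\left(K,X \right)} = 9 - \frac{X - 15}{K + \left(K + 13\right) \left(X - 5\right)} = 9 - \frac{-15 + X}{K + \left(13 + K\right) \left(-5 + X\right)} = 9 - \frac{-15 + X}{K + \left(-5 + X\right) \left(13 + K\right)}$)
$P{\left(4,4 + 1 \left(-4\right) \right)} \left(-47\right) - 154 = \frac{-570 - 144 + 116 \left(4 + 1 \left(-4\right)\right) + 9 \cdot 4 \left(4 + 1 \left(-4\right)\right)}{-65 - 16 + 13 \left(4 + 1 \left(-4\right)\right) + 4 \left(4 + 1 \left(-4\right)\right)} \left(-47\right) - 154 = \frac{-570 - 144 + 116 \left(4 - 4\right) + 9 \cdot 4 \left(4 - 4\right)}{-65 - 16 + 13 \left(4 - 4\right) + 4 \left(4 - 4\right)} \left(-47\right) - 154 = \frac{-570 - 144 + 116 \cdot 0 + 9 \cdot 4 \cdot 0}{-65 - 16 + 13 \cdot 0 + 4 \cdot 0} \left(-47\right) - 154 = \frac{-570 - 144 + 0 + 0}{-65 - 16 + 0 + 0} \left(-47\right) - 154 = \frac{1}{-81} \left(-714\right) \left(-47\right) - 154 = \left(- \frac{1}{81}\right) \left(-714\right) \left(-47\right) - 154 = \frac{238}{27} \left(-47\right) - 154 = - \frac{11186}{27} - 154 = - \frac{15344}{27}$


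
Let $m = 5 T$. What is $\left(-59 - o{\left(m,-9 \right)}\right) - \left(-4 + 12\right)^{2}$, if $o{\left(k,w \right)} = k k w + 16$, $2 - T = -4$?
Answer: $7961$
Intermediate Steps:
$T = 6$ ($T = 2 - -4 = 2 + 4 = 6$)
$m = 30$ ($m = 5 \cdot 6 = 30$)
$o{\left(k,w \right)} = 16 + w k^{2}$ ($o{\left(k,w \right)} = k^{2} w + 16 = w k^{2} + 16 = 16 + w k^{2}$)
$\left(-59 - o{\left(m,-9 \right)}\right) - \left(-4 + 12\right)^{2} = \left(-59 - \left(16 - 9 \cdot 30^{2}\right)\right) - \left(-4 + 12\right)^{2} = \left(-59 - \left(16 - 8100\right)\right) - 8^{2} = \left(-59 - \left(16 - 8100\right)\right) - 64 = \left(-59 - -8084\right) - 64 = \left(-59 + 8084\right) - 64 = 8025 - 64 = 7961$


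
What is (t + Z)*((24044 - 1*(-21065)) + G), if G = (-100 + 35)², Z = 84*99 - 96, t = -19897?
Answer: -576073118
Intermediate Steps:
Z = 8220 (Z = 8316 - 96 = 8220)
G = 4225 (G = (-65)² = 4225)
(t + Z)*((24044 - 1*(-21065)) + G) = (-19897 + 8220)*((24044 - 1*(-21065)) + 4225) = -11677*((24044 + 21065) + 4225) = -11677*(45109 + 4225) = -11677*49334 = -576073118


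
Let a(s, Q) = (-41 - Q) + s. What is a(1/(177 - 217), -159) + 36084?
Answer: 1448079/40 ≈ 36202.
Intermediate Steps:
a(s, Q) = -41 + s - Q
a(1/(177 - 217), -159) + 36084 = (-41 + 1/(177 - 217) - 1*(-159)) + 36084 = (-41 + 1/(-40) + 159) + 36084 = (-41 - 1/40 + 159) + 36084 = 4719/40 + 36084 = 1448079/40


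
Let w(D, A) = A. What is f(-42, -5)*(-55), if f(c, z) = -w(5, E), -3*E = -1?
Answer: 55/3 ≈ 18.333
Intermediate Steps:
E = 1/3 (E = -1/3*(-1) = 1/3 ≈ 0.33333)
f(c, z) = -1/3 (f(c, z) = -1*1/3 = -1/3)
f(-42, -5)*(-55) = -1/3*(-55) = 55/3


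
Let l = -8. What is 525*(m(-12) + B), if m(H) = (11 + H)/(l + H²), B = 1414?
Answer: 100959075/136 ≈ 7.4235e+5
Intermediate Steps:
m(H) = (11 + H)/(-8 + H²)
525*(m(-12) + B) = 525*((11 - 12)/(-8 + (-12)²) + 1414) = 525*(-1/(-8 + 144) + 1414) = 525*(-1/136 + 1414) = 525*(192303/136) = 100959075/136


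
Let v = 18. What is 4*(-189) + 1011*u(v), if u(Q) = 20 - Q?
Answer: 1266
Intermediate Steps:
4*(-189) + 1011*u(v) = 4*(-189) + 1011*(20 - 1*18) = -756 + 1011*(20 - 18) = -756 + 1011*2 = -756 + 2022 = 1266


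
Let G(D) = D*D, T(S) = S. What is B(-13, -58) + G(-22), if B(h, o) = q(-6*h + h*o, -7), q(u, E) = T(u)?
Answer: 1316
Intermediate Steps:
q(u, E) = u
B(h, o) = -6*h + h*o
G(D) = D**2
B(-13, -58) + G(-22) = -13*(-6 - 58) + (-22)**2 = -13*(-64) + 484 = 832 + 484 = 1316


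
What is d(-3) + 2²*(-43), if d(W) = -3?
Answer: -175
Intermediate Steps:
d(-3) + 2²*(-43) = -3 + 2²*(-43) = -3 + 4*(-43) = -3 - 172 = -175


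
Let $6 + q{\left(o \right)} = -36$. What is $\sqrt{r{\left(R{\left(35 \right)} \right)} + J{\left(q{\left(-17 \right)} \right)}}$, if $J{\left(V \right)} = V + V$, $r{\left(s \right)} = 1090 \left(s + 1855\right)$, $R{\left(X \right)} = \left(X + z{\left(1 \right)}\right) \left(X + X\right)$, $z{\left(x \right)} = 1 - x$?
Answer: $3 \sqrt{521374} \approx 2166.2$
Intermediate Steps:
$R{\left(X \right)} = 2 X^{2}$ ($R{\left(X \right)} = \left(X + \left(1 - 1\right)\right) \left(X + X\right) = \left(X + \left(1 - 1\right)\right) 2 X = \left(X + 0\right) 2 X = X 2 X = 2 X^{2}$)
$r{\left(s \right)} = 2021950 + 1090 s$ ($r{\left(s \right)} = 1090 \left(1855 + s\right) = 2021950 + 1090 s$)
$q{\left(o \right)} = -42$ ($q{\left(o \right)} = -6 - 36 = -42$)
$J{\left(V \right)} = 2 V$
$\sqrt{r{\left(R{\left(35 \right)} \right)} + J{\left(q{\left(-17 \right)} \right)}} = \sqrt{\left(2021950 + 1090 \cdot 2 \cdot 35^{2}\right) + 2 \left(-42\right)} = \sqrt{\left(2021950 + 1090 \cdot 2 \cdot 1225\right) - 84} = \sqrt{\left(2021950 + 1090 \cdot 2450\right) - 84} = \sqrt{\left(2021950 + 2670500\right) - 84} = \sqrt{4692450 - 84} = \sqrt{4692366} = 3 \sqrt{521374}$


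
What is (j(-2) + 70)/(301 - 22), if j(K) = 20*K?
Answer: 10/93 ≈ 0.10753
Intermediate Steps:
(j(-2) + 70)/(301 - 22) = (20*(-2) + 70)/(301 - 22) = (-40 + 70)/279 = 30*(1/279) = 10/93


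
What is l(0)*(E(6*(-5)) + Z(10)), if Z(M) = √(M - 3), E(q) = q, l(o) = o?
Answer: 0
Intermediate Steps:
Z(M) = √(-3 + M)
l(0)*(E(6*(-5)) + Z(10)) = 0*(6*(-5) + √(-3 + 10)) = 0*(-30 + √7) = 0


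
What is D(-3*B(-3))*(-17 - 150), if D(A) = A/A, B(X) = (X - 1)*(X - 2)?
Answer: -167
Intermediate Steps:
B(X) = (-1 + X)*(-2 + X)
D(A) = 1
D(-3*B(-3))*(-17 - 150) = 1*(-17 - 150) = 1*(-167) = -167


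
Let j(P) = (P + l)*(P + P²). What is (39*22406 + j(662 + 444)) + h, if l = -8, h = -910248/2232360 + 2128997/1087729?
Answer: 136100898663338820422/101175112935 ≈ 1.3452e+9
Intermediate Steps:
h = 156774358172/101175112935 (h = -910248*1/2232360 + 2128997*(1/1087729) = -37927/93015 + 2128997/1087729 = 156774358172/101175112935 ≈ 1.5495)
j(P) = (-8 + P)*(P + P²) (j(P) = (P - 8)*(P + P²) = (-8 + P)*(P + P²))
(39*22406 + j(662 + 444)) + h = (39*22406 + (662 + 444)*(-8 + (662 + 444)² - 7*(662 + 444))) + 156774358172/101175112935 = (873834 + 1106*(-8 + 1106² - 7*1106)) + 156774358172/101175112935 = (873834 + 1106*(-8 + 1223236 - 7742)) + 156774358172/101175112935 = (873834 + 1106*1215486) + 156774358172/101175112935 = (873834 + 1344327516) + 156774358172/101175112935 = 1345201350 + 156774358172/101175112935 = 136100898663338820422/101175112935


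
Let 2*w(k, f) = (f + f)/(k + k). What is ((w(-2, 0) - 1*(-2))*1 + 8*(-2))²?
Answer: 196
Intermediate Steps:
w(k, f) = f/(2*k) (w(k, f) = ((f + f)/(k + k))/2 = ((2*f)/((2*k)))/2 = ((2*f)*(1/(2*k)))/2 = (f/k)/2 = f/(2*k))
((w(-2, 0) - 1*(-2))*1 + 8*(-2))² = (((½)*0/(-2) - 1*(-2))*1 + 8*(-2))² = (((½)*0*(-½) + 2)*1 - 16)² = ((0 + 2)*1 - 16)² = (2*1 - 16)² = (2 - 16)² = (-14)² = 196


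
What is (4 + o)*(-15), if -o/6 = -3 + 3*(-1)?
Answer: -600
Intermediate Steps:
o = 36 (o = -6*(-3 + 3*(-1)) = -6*(-3 - 3) = -6*(-6) = 36)
(4 + o)*(-15) = (4 + 36)*(-15) = 40*(-15) = -600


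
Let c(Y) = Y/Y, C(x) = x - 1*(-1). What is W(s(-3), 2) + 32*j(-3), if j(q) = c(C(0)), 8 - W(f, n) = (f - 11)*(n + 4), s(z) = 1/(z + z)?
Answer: 107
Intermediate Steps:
s(z) = 1/(2*z)
C(x) = 1 + x (C(x) = x + 1 = 1 + x)
W(f, n) = 8 - (-11 + f)*(4 + n) (W(f, n) = 8 - (f - 11)*(n + 4) = 8 - (-11 + f)*(4 + n))
c(Y) = 1
j(q) = 1
W(s(-3), 2) + 32*j(-3) = (52 - 2/(-3) + 11*2 - 1*(½)/(-3)*2) + 32*1 = (52 - 2*(-1)/3 + 22 - 1*(½)*(-⅓)*2) + 32 = (52 - 4*(-⅙) + 22 - 1*(-⅙)*2) + 32 = (52 + ⅔ + 22 + ⅓) + 32 = 75 + 32 = 107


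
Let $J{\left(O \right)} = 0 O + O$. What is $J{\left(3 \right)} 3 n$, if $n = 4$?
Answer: $36$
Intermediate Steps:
$J{\left(O \right)} = O$ ($J{\left(O \right)} = 0 + O = O$)
$J{\left(3 \right)} 3 n = 3 \cdot 3 \cdot 4 = 9 \cdot 4 = 36$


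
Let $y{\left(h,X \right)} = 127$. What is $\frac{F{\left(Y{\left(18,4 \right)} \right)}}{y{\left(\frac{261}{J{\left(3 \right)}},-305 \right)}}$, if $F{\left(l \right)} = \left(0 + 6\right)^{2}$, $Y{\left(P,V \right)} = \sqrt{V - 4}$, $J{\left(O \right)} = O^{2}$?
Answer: $\frac{36}{127} \approx 0.28346$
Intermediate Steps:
$Y{\left(P,V \right)} = \sqrt{-4 + V}$
$F{\left(l \right)} = 36$ ($F{\left(l \right)} = 6^{2} = 36$)
$\frac{F{\left(Y{\left(18,4 \right)} \right)}}{y{\left(\frac{261}{J{\left(3 \right)}},-305 \right)}} = \frac{36}{127}$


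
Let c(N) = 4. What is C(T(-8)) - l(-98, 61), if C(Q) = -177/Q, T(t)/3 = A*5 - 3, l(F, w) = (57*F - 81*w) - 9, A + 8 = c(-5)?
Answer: 242387/23 ≈ 10539.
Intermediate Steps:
A = -4 (A = -8 + 4 = -4)
l(F, w) = -9 - 81*w + 57*F (l(F, w) = (-81*w + 57*F) - 9 = -9 - 81*w + 57*F)
T(t) = -69 (T(t) = 3*(-4*5 - 3) = 3*(-20 - 3) = 3*(-23) = -69)
C(T(-8)) - l(-98, 61) = -177/(-69) - (-9 - 81*61 + 57*(-98)) = -177*(-1/69) - (-9 - 4941 - 5586) = 59/23 - 1*(-10536) = 59/23 + 10536 = 242387/23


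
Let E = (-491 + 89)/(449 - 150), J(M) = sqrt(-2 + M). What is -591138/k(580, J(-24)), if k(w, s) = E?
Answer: 29458377/67 ≈ 4.3968e+5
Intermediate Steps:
E = -402/299 ≈ -1.3445
k(w, s) = -402/299
-591138/k(580, J(-24)) = -591138/(-402/299) = -591138*(-299/402) = 29458377/67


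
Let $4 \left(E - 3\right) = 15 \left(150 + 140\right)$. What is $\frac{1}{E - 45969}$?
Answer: $- \frac{2}{89757} \approx -2.2282 \cdot 10^{-5}$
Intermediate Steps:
$E = \frac{2181}{2}$ ($E = 3 + \frac{15 \left(150 + 140\right)}{4} = 3 + \frac{15 \cdot 290}{4} = 3 + \frac{1}{4} \cdot 4350 = 3 + \frac{2175}{2} = \frac{2181}{2} \approx 1090.5$)
$\frac{1}{E - 45969} = \frac{1}{\frac{2181}{2} - 45969} = \frac{1}{- \frac{89757}{2}} = - \frac{2}{89757}$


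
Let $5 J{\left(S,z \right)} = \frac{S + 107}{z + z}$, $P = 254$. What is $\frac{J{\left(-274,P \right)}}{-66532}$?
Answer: $\frac{167}{168991280} \approx 9.8822 \cdot 10^{-7}$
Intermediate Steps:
$J{\left(S,z \right)} = \frac{107 + S}{10 z}$ ($J{\left(S,z \right)} = \frac{\left(S + 107\right) \frac{1}{z + z}}{5} = \frac{\left(107 + S\right) \frac{1}{2 z}}{5} = \frac{\frac{1}{2} \frac{1}{z} \left(107 + S\right)}{5} = \frac{107 + S}{10 z}$)
$\frac{J{\left(-274,P \right)}}{-66532} = \frac{\frac{1}{10} \cdot \frac{1}{254} \left(107 - 274\right)}{-66532} = \frac{1}{10} \cdot \frac{1}{254} \left(-167\right) \left(- \frac{1}{66532}\right) = \left(- \frac{167}{2540}\right) \left(- \frac{1}{66532}\right) = \frac{167}{168991280}$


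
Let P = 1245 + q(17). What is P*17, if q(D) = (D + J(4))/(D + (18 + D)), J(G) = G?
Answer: 1100937/52 ≈ 21172.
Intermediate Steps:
q(D) = (4 + D)/(18 + 2*D) (q(D) = (D + 4)/(D + (18 + D)) = (4 + D)/(18 + 2*D))
P = 64761/52 (P = 1245 + (4 + 17)/(2*(9 + 17)) = 1245 + (1/2)*21/26 = 1245 + (1/2)*(1/26)*21 = 1245 + 21/52 = 64761/52 ≈ 1245.4)
P*17 = (64761/52)*17 = 1100937/52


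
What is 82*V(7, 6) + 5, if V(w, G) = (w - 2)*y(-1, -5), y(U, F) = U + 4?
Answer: 1235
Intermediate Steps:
y(U, F) = 4 + U
V(w, G) = -6 + 3*w (V(w, G) = (w - 2)*(4 - 1) = (-2 + w)*3 = -6 + 3*w)
82*V(7, 6) + 5 = 82*(-6 + 3*7) + 5 = 82*(-6 + 21) + 5 = 82*15 + 5 = 1230 + 5 = 1235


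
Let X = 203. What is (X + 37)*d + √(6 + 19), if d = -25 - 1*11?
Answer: -8635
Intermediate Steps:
d = -36 (d = -25 - 11 = -36)
(X + 37)*d + √(6 + 19) = (203 + 37)*(-36) + √(6 + 19) = 240*(-36) + √25 = -8640 + 5 = -8635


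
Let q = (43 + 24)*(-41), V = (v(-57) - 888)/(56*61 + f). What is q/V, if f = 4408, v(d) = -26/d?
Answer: 612537048/25295 ≈ 24216.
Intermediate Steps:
V = -25295/222984 (V = (-26/(-57) - 888)/(56*61 + 4408) = (-26*(-1/57) - 888)/(3416 + 4408) = (26/57 - 888)/7824 = -50590/57*1/7824 = -25295/222984 ≈ -0.11344)
q = -2747 (q = 67*(-41) = -2747)
q/V = -2747/(-25295/222984) = -2747*(-222984/25295) = 612537048/25295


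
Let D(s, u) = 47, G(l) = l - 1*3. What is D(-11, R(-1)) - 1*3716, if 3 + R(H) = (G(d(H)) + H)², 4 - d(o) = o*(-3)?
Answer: -3669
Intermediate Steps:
d(o) = 4 + 3*o (d(o) = 4 - o*(-3) = 4 - (-3)*o = 4 + 3*o)
G(l) = -3 + l (G(l) = l - 3 = -3 + l)
R(H) = -3 + (1 + 4*H)² (R(H) = -3 + ((-3 + (4 + 3*H)) + H)² = -3 + ((1 + 3*H) + H)² = -3 + (1 + 4*H)²)
D(-11, R(-1)) - 1*3716 = 47 - 1*3716 = 47 - 3716 = -3669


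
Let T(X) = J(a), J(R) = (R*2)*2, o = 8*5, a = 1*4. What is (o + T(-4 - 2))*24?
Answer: 1344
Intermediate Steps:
a = 4
o = 40
J(R) = 4*R (J(R) = (2*R)*2 = 4*R)
T(X) = 16 (T(X) = 4*4 = 16)
(o + T(-4 - 2))*24 = (40 + 16)*24 = 56*24 = 1344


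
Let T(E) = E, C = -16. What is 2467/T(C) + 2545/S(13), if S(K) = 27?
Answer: -25889/432 ≈ -59.928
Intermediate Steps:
2467/T(C) + 2545/S(13) = 2467/(-16) + 2545/27 = 2467*(-1/16) + 2545*(1/27) = -2467/16 + 2545/27 = -25889/432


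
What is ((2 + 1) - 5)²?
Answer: 4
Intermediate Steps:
((2 + 1) - 5)² = (3 - 5)² = (-2)² = 4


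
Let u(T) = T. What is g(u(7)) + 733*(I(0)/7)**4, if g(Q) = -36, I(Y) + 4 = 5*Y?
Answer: 101212/2401 ≈ 42.154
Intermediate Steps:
I(Y) = -4 + 5*Y
g(u(7)) + 733*(I(0)/7)**4 = -36 + 733*((-4 + 5*0)/7)**4 = -36 + 733*((-4 + 0)*(1/7))**4 = -36 + 733*(-4*1/7)**4 = -36 + 733*(-4/7)**4 = -36 + 733*(256/2401) = -36 + 187648/2401 = 101212/2401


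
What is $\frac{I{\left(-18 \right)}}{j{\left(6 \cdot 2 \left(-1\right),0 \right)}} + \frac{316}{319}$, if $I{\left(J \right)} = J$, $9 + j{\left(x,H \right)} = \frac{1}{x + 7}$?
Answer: $\frac{21623}{7337} \approx 2.9471$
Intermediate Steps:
$j{\left(x,H \right)} = -9 + \frac{1}{7 + x}$ ($j{\left(x,H \right)} = -9 + \frac{1}{x + 7} = -9 + \frac{1}{7 + x}$)
$\frac{I{\left(-18 \right)}}{j{\left(6 \cdot 2 \left(-1\right),0 \right)}} + \frac{316}{319} = - \frac{18}{\frac{1}{7 + 6 \cdot 2 \left(-1\right)} \left(-62 - 9 \cdot 6 \cdot 2 \left(-1\right)\right)} + \frac{316}{319} = - \frac{18}{\frac{1}{7 + 12 \left(-1\right)} \left(-62 - 9 \cdot 12 \left(-1\right)\right)} + 316 \cdot \frac{1}{319} = - \frac{18}{\frac{1}{7 - 12} \left(-62 - -108\right)} + \frac{316}{319} = - \frac{18}{\frac{1}{-5} \left(-62 + 108\right)} + \frac{316}{319} = - \frac{18}{\left(- \frac{1}{5}\right) 46} + \frac{316}{319} = - \frac{18}{- \frac{46}{5}} + \frac{316}{319} = \left(-18\right) \left(- \frac{5}{46}\right) + \frac{316}{319} = \frac{45}{23} + \frac{316}{319} = \frac{21623}{7337}$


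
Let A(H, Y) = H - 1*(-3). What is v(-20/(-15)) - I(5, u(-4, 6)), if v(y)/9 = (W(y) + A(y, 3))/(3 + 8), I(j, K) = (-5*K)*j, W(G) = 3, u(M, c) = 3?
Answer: 81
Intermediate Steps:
I(j, K) = -5*K*j
A(H, Y) = 3 + H (A(H, Y) = H + 3 = 3 + H)
v(y) = 54/11 + 9*y/11 (v(y) = 9*((3 + (3 + y))/(3 + 8)) = 9*((6 + y)/11) = 9*((6 + y)*(1/11)) = 9*(6/11 + y/11) = 54/11 + 9*y/11)
v(-20/(-15)) - I(5, u(-4, 6)) = (54/11 + 9*(-20/(-15))/11) - (-5)*3*5 = (54/11 + 9*(-20*(-1/15))/11) - 1*(-75) = (54/11 + (9/11)*(4/3)) + 75 = (54/11 + 12/11) + 75 = 6 + 75 = 81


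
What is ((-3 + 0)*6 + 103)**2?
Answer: 7225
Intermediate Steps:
((-3 + 0)*6 + 103)**2 = (-3*6 + 103)**2 = (-18 + 103)**2 = 85**2 = 7225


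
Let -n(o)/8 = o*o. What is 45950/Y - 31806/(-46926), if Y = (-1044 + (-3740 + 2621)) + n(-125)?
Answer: 34968457/110504647 ≈ 0.31644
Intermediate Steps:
n(o) = -8*o² (n(o) = -8*o*o = -8*o²)
Y = -127163 (Y = (-1044 + (-3740 + 2621)) - 8*(-125)² = (-1044 - 1119) - 8*15625 = -2163 - 125000 = -127163)
45950/Y - 31806/(-46926) = 45950/(-127163) - 31806/(-46926) = 45950*(-1/127163) - 31806*(-1/46926) = -45950/127163 + 589/869 = 34968457/110504647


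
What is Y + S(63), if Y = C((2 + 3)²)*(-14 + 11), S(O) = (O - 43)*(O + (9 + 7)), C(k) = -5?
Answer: 1595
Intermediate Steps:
S(O) = (-43 + O)*(16 + O) (S(O) = (-43 + O)*(O + 16) = (-43 + O)*(16 + O))
Y = 15 (Y = -5*(-14 + 11) = -5*(-3) = 15)
Y + S(63) = 15 + (-688 + 63² - 27*63) = 15 + (-688 + 3969 - 1701) = 15 + 1580 = 1595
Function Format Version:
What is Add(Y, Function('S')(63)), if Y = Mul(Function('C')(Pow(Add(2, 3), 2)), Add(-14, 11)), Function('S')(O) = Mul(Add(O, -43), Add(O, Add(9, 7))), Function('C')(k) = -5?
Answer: 1595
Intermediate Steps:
Function('S')(O) = Mul(Add(-43, O), Add(16, O)) (Function('S')(O) = Mul(Add(-43, O), Add(O, 16)) = Mul(Add(-43, O), Add(16, O)))
Y = 15 (Y = Mul(-5, Add(-14, 11)) = Mul(-5, -3) = 15)
Add(Y, Function('S')(63)) = Add(15, Add(-688, Pow(63, 2), Mul(-27, 63))) = Add(15, Add(-688, 3969, -1701)) = Add(15, 1580) = 1595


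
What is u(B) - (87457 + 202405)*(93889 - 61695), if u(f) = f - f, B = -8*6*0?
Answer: -9331817228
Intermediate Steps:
B = 0 (B = -48*0 = 0)
u(f) = 0
u(B) - (87457 + 202405)*(93889 - 61695) = 0 - (87457 + 202405)*(93889 - 61695) = 0 - 289862*32194 = 0 - 1*9331817228 = 0 - 9331817228 = -9331817228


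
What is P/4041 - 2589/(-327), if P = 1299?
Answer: 1209658/146823 ≈ 8.2389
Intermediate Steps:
P/4041 - 2589/(-327) = 1299/4041 - 2589/(-327) = 1299*(1/4041) - 2589*(-1/327) = 433/1347 + 863/109 = 1209658/146823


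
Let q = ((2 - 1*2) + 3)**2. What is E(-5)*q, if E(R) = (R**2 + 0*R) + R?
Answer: 180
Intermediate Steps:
q = 9 (q = ((2 - 2) + 3)**2 = (0 + 3)**2 = 3**2 = 9)
E(R) = R + R**2 (E(R) = (R**2 + 0) + R = R**2 + R = R + R**2)
E(-5)*q = -5*(1 - 5)*9 = -5*(-4)*9 = 20*9 = 180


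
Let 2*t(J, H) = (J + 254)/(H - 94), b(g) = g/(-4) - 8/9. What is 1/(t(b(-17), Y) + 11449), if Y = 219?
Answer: 1800/20610053 ≈ 8.7336e-5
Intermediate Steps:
b(g) = -8/9 - g/4 (b(g) = g*(-¼) - 8*⅑ = -g/4 - 8/9 = -8/9 - g/4)
t(J, H) = (254 + J)/(2*(-94 + H)) (t(J, H) = ((J + 254)/(H - 94))/2 = ((254 + J)/(-94 + H))/2 = (254 + J)/(2*(-94 + H)))
1/(t(b(-17), Y) + 11449) = 1/((254 + (-8/9 - ¼*(-17)))/(2*(-94 + 219)) + 11449) = 1/((½)*(254 + (-8/9 + 17/4))/125 + 11449) = 1/((½)*(1/125)*(254 + 121/36) + 11449) = 1/((½)*(1/125)*(9265/36) + 11449) = 1/(1853/1800 + 11449) = 1/(20610053/1800) = 1800/20610053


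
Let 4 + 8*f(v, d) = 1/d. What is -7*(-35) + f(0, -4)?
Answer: 7823/32 ≈ 244.47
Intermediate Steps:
f(v, d) = -½ + 1/(8*d)
-7*(-35) + f(0, -4) = -7*(-35) + (⅛)*(1 - 4*(-4))/(-4) = 245 + (⅛)*(-¼)*(1 + 16) = 245 + (⅛)*(-¼)*17 = 245 - 17/32 = 7823/32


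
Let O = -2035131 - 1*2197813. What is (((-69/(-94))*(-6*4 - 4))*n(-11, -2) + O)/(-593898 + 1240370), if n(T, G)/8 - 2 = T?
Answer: -24859852/3798023 ≈ -6.5455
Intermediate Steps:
n(T, G) = 16 + 8*T
O = -4232944 (O = -2035131 - 2197813 = -4232944)
(((-69/(-94))*(-6*4 - 4))*n(-11, -2) + O)/(-593898 + 1240370) = (((-69/(-94))*(-6*4 - 4))*(16 + 8*(-11)) - 4232944)/(-593898 + 1240370) = (((-69*(-1/94))*(-24 - 4))*(16 - 88) - 4232944)/646472 = (((69/94)*(-28))*(-72) - 4232944)*(1/646472) = (-966/47*(-72) - 4232944)*(1/646472) = (69552/47 - 4232944)*(1/646472) = -198878816/47*1/646472 = -24859852/3798023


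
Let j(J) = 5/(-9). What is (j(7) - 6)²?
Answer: 3481/81 ≈ 42.975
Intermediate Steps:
j(J) = -5/9 (j(J) = 5*(-⅑) = -5/9)
(j(7) - 6)² = (-5/9 - 6)² = (-59/9)² = 3481/81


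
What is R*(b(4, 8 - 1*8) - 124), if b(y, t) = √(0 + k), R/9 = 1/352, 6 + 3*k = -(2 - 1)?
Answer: -279/88 + 3*I*√21/352 ≈ -3.1705 + 0.039056*I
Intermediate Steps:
k = -7/3 (k = -2 + (-(2 - 1))/3 = -2 + (-1*1)/3 = -2 + (⅓)*(-1) = -2 - ⅓ = -7/3 ≈ -2.3333)
R = 9/352 ≈ 0.025568
b(y, t) = I*√21/3 (b(y, t) = √(0 - 7/3) = √(-7/3) = I*√21/3)
R*(b(4, 8 - 1*8) - 124) = 9*(I*√21/3 - 124)/352 = 9*(-124 + I*√21/3)/352 = -279/88 + 3*I*√21/352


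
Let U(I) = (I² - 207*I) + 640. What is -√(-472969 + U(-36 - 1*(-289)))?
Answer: -I*√460691 ≈ -678.74*I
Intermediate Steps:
U(I) = 640 + I² - 207*I
-√(-472969 + U(-36 - 1*(-289))) = -√(-472969 + (640 + (-36 - 1*(-289))² - 207*(-36 - 1*(-289)))) = -√(-472969 + (640 + (-36 + 289)² - 207*(-36 + 289))) = -√(-472969 + (640 + 253² - 207*253)) = -√(-472969 + (640 + 64009 - 52371)) = -√(-472969 + 12278) = -√(-460691) = -I*√460691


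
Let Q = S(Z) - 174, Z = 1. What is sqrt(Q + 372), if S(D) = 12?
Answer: sqrt(210) ≈ 14.491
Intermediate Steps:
Q = -162 (Q = 12 - 174 = -162)
sqrt(Q + 372) = sqrt(-162 + 372) = sqrt(210)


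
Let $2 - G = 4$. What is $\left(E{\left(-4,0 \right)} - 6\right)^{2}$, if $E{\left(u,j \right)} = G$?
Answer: $64$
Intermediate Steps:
$G = -2$ ($G = 2 - 4 = -2$)
$E{\left(u,j \right)} = -2$
$\left(E{\left(-4,0 \right)} - 6\right)^{2} = \left(-2 - 6\right)^{2} = \left(-8\right)^{2} = 64$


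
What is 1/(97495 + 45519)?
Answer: 1/143014 ≈ 6.9923e-6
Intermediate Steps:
1/(97495 + 45519) = 1/143014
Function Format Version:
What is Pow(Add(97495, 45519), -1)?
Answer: Rational(1, 143014) ≈ 6.9923e-6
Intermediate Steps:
Pow(Add(97495, 45519), -1) = Pow(143014, -1) = Rational(1, 143014)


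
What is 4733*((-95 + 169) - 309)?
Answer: -1112255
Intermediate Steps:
4733*((-95 + 169) - 309) = 4733*(74 - 309) = 4733*(-235) = -1112255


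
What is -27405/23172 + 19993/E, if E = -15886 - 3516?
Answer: -165831601/74930524 ≈ -2.2131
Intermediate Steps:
E = -19402
-27405/23172 + 19993/E = -27405/23172 + 19993/(-19402) = -27405*1/23172 + 19993*(-1/19402) = -9135/7724 - 19993/19402 = -165831601/74930524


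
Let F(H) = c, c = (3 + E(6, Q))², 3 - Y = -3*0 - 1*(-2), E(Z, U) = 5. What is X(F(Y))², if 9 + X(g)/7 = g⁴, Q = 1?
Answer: 13792259061321601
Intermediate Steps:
Y = 1 (Y = 3 - (-3*0 - 1*(-2)) = 3 - (0 + 2) = 3 - 1*2 = 3 - 2 = 1)
c = 64 (c = (3 + 5)² = 8² = 64)
F(H) = 64
X(g) = -63 + 7*g⁴
X(F(Y))² = (-63 + 7*64⁴)² = (-63 + 7*16777216)² = (-63 + 117440512)² = 117440449² = 13792259061321601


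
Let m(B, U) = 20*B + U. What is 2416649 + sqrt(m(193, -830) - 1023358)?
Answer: 2416649 + 2*I*sqrt(255082) ≈ 2.4166e+6 + 1010.1*I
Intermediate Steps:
m(B, U) = U + 20*B
2416649 + sqrt(m(193, -830) - 1023358) = 2416649 + sqrt((-830 + 20*193) - 1023358) = 2416649 + sqrt((-830 + 3860) - 1023358) = 2416649 + sqrt(3030 - 1023358) = 2416649 + sqrt(-1020328) = 2416649 + 2*I*sqrt(255082)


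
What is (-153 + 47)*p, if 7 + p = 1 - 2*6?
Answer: 1908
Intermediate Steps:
p = -18 (p = -7 + (1 - 2*6) = -7 + (1 - 12) = -7 - 11 = -18)
(-153 + 47)*p = (-153 + 47)*(-18) = -106*(-18) = 1908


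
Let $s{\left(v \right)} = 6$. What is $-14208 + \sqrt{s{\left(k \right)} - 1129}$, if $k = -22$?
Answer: $-14208 + i \sqrt{1123} \approx -14208.0 + 33.511 i$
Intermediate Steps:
$-14208 + \sqrt{s{\left(k \right)} - 1129} = -14208 + \sqrt{6 - 1129} = -14208 + \sqrt{-1123} = -14208 + i \sqrt{1123}$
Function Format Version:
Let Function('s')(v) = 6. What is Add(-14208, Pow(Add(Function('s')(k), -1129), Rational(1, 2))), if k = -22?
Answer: Add(-14208, Mul(I, Pow(1123, Rational(1, 2)))) ≈ Add(-14208., Mul(33.511, I))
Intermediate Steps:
Add(-14208, Pow(Add(Function('s')(k), -1129), Rational(1, 2))) = Add(-14208, Pow(Add(6, -1129), Rational(1, 2))) = Add(-14208, Pow(-1123, Rational(1, 2))) = Add(-14208, Mul(I, Pow(1123, Rational(1, 2))))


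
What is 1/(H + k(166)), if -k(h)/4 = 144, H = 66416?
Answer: 1/65840 ≈ 1.5188e-5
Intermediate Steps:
k(h) = -576 (k(h) = -4*144 = -576)
1/(H + k(166)) = 1/(66416 - 576) = 1/65840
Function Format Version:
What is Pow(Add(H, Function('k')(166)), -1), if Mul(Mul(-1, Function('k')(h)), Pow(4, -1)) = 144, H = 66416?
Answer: Rational(1, 65840) ≈ 1.5188e-5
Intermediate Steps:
Function('k')(h) = -576 (Function('k')(h) = Mul(-4, 144) = -576)
Pow(Add(H, Function('k')(166)), -1) = Pow(Add(66416, -576), -1) = Pow(65840, -1) = Rational(1, 65840)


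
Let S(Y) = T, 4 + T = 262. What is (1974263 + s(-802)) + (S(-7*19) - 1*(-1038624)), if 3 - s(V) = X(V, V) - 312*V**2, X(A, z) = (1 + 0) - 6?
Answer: 203692801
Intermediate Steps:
X(A, z) = -5 (X(A, z) = 1 - 6 = -5)
T = 258 (T = -4 + 262 = 258)
s(V) = 8 + 312*V**2 (s(V) = 3 - (-5 - 312*V**2) = 3 + (5 + 312*V**2) = 8 + 312*V**2)
S(Y) = 258
(1974263 + s(-802)) + (S(-7*19) - 1*(-1038624)) = (1974263 + (8 + 312*(-802)**2)) + (258 - 1*(-1038624)) = (1974263 + (8 + 312*643204)) + (258 + 1038624) = (1974263 + (8 + 200679648)) + 1038882 = (1974263 + 200679656) + 1038882 = 202653919 + 1038882 = 203692801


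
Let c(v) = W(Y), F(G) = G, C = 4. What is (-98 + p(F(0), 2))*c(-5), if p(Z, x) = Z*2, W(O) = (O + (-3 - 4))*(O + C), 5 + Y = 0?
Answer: -1176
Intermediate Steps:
Y = -5 (Y = -5 + 0 = -5)
W(O) = (-7 + O)*(4 + O) (W(O) = (O + (-3 - 4))*(O + 4) = (O - 7)*(4 + O) = (-7 + O)*(4 + O))
p(Z, x) = 2*Z
c(v) = 12 (c(v) = -28 + (-5)² - 3*(-5) = -28 + 25 + 15 = 12)
(-98 + p(F(0), 2))*c(-5) = (-98 + 2*0)*12 = (-98 + 0)*12 = -98*12 = -1176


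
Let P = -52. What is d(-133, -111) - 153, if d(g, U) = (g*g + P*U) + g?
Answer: 23175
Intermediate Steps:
d(g, U) = g + g**2 - 52*U (d(g, U) = (g*g - 52*U) + g = (g**2 - 52*U) + g = g + g**2 - 52*U)
d(-133, -111) - 153 = (-133 + (-133)**2 - 52*(-111)) - 153 = (-133 + 17689 + 5772) - 1*153 = 23328 - 153 = 23175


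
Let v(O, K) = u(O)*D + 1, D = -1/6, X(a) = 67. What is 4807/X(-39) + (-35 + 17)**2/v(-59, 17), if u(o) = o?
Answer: 442703/4355 ≈ 101.65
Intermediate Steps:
D = -1/6 (D = -1*1/6 = -1/6 ≈ -0.16667)
v(O, K) = 1 - O/6 (v(O, K) = O*(-1/6) + 1 = -O/6 + 1 = 1 - O/6)
4807/X(-39) + (-35 + 17)**2/v(-59, 17) = 4807/67 + (-35 + 17)**2/(1 - 1/6*(-59)) = 4807*(1/67) + (-18)**2/(1 + 59/6) = 4807/67 + 324/(65/6) = 4807/67 + 324*(6/65) = 4807/67 + 1944/65 = 442703/4355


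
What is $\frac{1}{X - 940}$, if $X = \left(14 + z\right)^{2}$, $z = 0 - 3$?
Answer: $- \frac{1}{819} \approx -0.001221$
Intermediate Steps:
$z = -3$ ($z = 0 - 3 = -3$)
$X = 121$ ($X = \left(14 - 3\right)^{2} = 11^{2} = 121$)
$\frac{1}{X - 940} = \frac{1}{121 - 940} = \frac{1}{-819} = - \frac{1}{819}$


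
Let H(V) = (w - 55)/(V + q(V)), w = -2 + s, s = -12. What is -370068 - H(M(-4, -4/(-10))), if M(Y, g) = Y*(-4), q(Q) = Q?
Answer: -11842107/32 ≈ -3.7007e+5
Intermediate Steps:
w = -14 (w = -2 - 12 = -14)
M(Y, g) = -4*Y
H(V) = -69/(2*V) (H(V) = (-14 - 55)/(V + V) = -69*1/(2*V) = -69/(2*V))
-370068 - H(M(-4, -4/(-10))) = -370068 - (-69/(2*((-4*(-4))))) = -370068 - (-69/2/16) = -370068 - (-69/2*1/16) = -370068 - (-69)/32 = -370068 - 1*(-69/32) = -370068 + 69/32 = -11842107/32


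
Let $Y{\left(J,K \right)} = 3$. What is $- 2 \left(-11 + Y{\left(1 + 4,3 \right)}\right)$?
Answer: $16$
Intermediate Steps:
$- 2 \left(-11 + Y{\left(1 + 4,3 \right)}\right) = - 2 \left(-11 + 3\right) = \left(-2\right) \left(-8\right) = 16$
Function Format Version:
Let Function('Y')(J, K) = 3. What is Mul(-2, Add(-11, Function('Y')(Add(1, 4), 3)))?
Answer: 16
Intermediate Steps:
Mul(-2, Add(-11, Function('Y')(Add(1, 4), 3))) = Mul(-2, Add(-11, 3)) = Mul(-2, -8) = 16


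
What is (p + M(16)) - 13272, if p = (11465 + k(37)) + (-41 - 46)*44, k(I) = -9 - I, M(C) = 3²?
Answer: -5672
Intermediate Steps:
M(C) = 9
p = 7591 (p = (11465 + (-9 - 1*37)) + (-41 - 46)*44 = (11465 + (-9 - 37)) - 87*44 = (11465 - 46) - 3828 = 11419 - 3828 = 7591)
(p + M(16)) - 13272 = (7591 + 9) - 13272 = 7600 - 13272 = -5672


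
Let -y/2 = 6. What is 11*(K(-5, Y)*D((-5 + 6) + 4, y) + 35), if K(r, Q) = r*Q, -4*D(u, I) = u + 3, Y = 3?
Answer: 715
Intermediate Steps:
y = -12 (y = -2*6 = -12)
D(u, I) = -¾ - u/4 (D(u, I) = -(u + 3)/4 = -(3 + u)/4 = -¾ - u/4)
K(r, Q) = Q*r
11*(K(-5, Y)*D((-5 + 6) + 4, y) + 35) = 11*((3*(-5))*(-¾ - ((-5 + 6) + 4)/4) + 35) = 11*(-15*(-¾ - (1 + 4)/4) + 35) = 11*(-15*(-¾ - ¼*5) + 35) = 11*(-15*(-¾ - 5/4) + 35) = 11*(-15*(-2) + 35) = 11*(30 + 35) = 11*65 = 715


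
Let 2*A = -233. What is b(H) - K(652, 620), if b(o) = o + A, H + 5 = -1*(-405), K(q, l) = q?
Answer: -737/2 ≈ -368.50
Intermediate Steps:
H = 400 (H = -5 - 1*(-405) = -5 + 405 = 400)
A = -233/2 (A = (1/2)*(-233) = -233/2 ≈ -116.50)
b(o) = -233/2 + o (b(o) = o - 233/2 = -233/2 + o)
b(H) - K(652, 620) = (-233/2 + 400) - 1*652 = 567/2 - 652 = -737/2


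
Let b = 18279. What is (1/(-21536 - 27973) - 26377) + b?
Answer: -400923883/49509 ≈ -8098.0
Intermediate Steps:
(1/(-21536 - 27973) - 26377) + b = (1/(-21536 - 27973) - 26377) + 18279 = (1/(-49509) - 26377) + 18279 = (-1/49509 - 26377) + 18279 = -1305898894/49509 + 18279 = -400923883/49509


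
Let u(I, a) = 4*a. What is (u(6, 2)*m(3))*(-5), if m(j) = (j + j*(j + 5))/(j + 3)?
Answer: -180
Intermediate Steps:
m(j) = (j + j*(5 + j))/(3 + j)
(u(6, 2)*m(3))*(-5) = ((4*2)*(3*(6 + 3)/(3 + 3)))*(-5) = (8*(3*9/6))*(-5) = (8*(3*(⅙)*9))*(-5) = (8*(9/2))*(-5) = 36*(-5) = -180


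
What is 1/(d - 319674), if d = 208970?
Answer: -1/110704 ≈ -9.0331e-6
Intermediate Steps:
1/(d - 319674) = 1/(208970 - 319674) = 1/(-110704) = -1/110704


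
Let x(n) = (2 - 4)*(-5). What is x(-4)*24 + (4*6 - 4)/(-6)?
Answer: 710/3 ≈ 236.67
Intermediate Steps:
x(n) = 10 (x(n) = -2*(-5) = 10)
x(-4)*24 + (4*6 - 4)/(-6) = 10*24 + (4*6 - 4)/(-6) = 240 + (24 - 4)*(-1/6) = 240 + 20*(-1/6) = 240 - 10/3 = 710/3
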